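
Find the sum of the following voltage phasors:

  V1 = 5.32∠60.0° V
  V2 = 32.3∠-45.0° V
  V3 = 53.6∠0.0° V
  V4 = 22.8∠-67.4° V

Step 1 — Convert each phasor to rectangular form:
  V1 = 5.32·(cos(60.0°) + j·sin(60.0°)) = 2.66 + j4.607 V
  V2 = 32.3·(cos(-45.0°) + j·sin(-45.0°)) = 22.84 - j22.84 V
  V3 = 53.6·(cos(0.0°) + j·sin(0.0°)) = 53.6 V
  V4 = 22.8·(cos(-67.4°) + j·sin(-67.4°)) = 8.762 - j21.05 V
Step 2 — Sum components: V_total = 87.86 - j39.28 V.
Step 3 — Convert to polar: |V_total| = 96.24 V, ∠V_total = -24.1°.

V_total = 96.24∠-24.1° V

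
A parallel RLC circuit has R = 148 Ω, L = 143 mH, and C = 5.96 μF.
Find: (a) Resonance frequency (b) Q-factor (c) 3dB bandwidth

Step 1 — Resonance: ω₀ = 1/√(LC) = 1/√(0.143·5.96e-06) = 1083 rad/s.
Step 2 — f₀ = ω₀/(2π) = 172.4 Hz.
Step 3 — Parallel Q: Q = R/(ω₀L) = 148/(1083·0.143) = 0.9555.
Step 4 — Bandwidth: Δω = ω₀/Q = 1134 rad/s; BW = Δω/(2π) = 180.4 Hz.

(a) f₀ = 172.4 Hz  (b) Q = 0.9555  (c) BW = 180.4 Hz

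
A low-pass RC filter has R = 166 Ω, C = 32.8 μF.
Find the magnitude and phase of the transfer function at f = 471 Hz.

Step 1 — Angular frequency: ω = 2π·471 = 2959 rad/s.
Step 2 — Transfer function: H(jω) = 1/(1 + jωRC).
Step 3 — Denominator: 1 + jωRC = 1 + j·2959·166·3.28e-05 = 1 + j16.11.
Step 4 — H = 0.003837 - j0.06182.
Step 5 — Magnitude: |H| = 0.06194 (-24.2 dB); phase: φ = -86.4°.

|H| = 0.06194 (-24.2 dB), φ = -86.4°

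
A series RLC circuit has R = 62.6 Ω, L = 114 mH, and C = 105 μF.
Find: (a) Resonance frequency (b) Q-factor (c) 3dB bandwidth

Step 1 — Resonance condition Im(Z)=0 gives ω₀ = 1/√(LC).
Step 2 — ω₀ = 1/√(0.114·0.000105) = 289 rad/s.
Step 3 — f₀ = ω₀/(2π) = 46 Hz.
Step 4 — Series Q: Q = ω₀L/R = 289·0.114/62.6 = 0.5264.
Step 5 — 3dB bandwidth: Δω = ω₀/Q = 549.1 rad/s; BW = Δω/(2π) = 87.4 Hz.

(a) f₀ = 46 Hz  (b) Q = 0.5264  (c) BW = 87.4 Hz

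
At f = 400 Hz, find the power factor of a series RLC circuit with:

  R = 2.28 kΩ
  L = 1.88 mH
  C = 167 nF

Step 1 — Angular frequency: ω = 2π·f = 2π·400 = 2513 rad/s.
Step 2 — Component impedances:
  R: Z = R = 2280 Ω
  L: Z = jωL = j·2513·0.00188 = 0 + j4.725 Ω
  C: Z = 1/(jωC) = -j/(ω·C) = 0 - j2383 Ω
Step 3 — Series combination: Z_total = R + L + C = 2280 - j2378 Ω = 3294∠-46.2° Ω.
Step 4 — Power factor: PF = cos(φ) = Re(Z)/|Z| = 2280/3294.3 = 0.6921.
Step 5 — Type: Im(Z) = -2378 ⇒ leading (phase φ = -46.2°).

PF = 0.6921 (leading, φ = -46.2°)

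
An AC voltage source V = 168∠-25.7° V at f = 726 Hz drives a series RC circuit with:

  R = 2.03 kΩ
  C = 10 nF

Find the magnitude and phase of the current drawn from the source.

Step 1 — Angular frequency: ω = 2π·f = 2π·726 = 4562 rad/s.
Step 2 — Component impedances:
  R: Z = R = 2030 Ω
  C: Z = 1/(jωC) = -j/(ω·C) = 0 - j2.192e+04 Ω
Step 3 — Series combination: Z_total = R + C = 2030 - j2.192e+04 Ω = 2.202e+04∠-84.7° Ω.
Step 4 — Source phasor: V = 168∠-25.7° V = 151.4 - j72.85 V.
Step 5 — Ohm's law: I = V / Z_total = (151.4 - j72.85) / (2030 - j2.192e+04) = 0.003929 + j0.006542 A.
Step 6 — Convert to polar: |I| = 0.007631 A, ∠I = 59.0°.

I = 0.007631∠59.0° A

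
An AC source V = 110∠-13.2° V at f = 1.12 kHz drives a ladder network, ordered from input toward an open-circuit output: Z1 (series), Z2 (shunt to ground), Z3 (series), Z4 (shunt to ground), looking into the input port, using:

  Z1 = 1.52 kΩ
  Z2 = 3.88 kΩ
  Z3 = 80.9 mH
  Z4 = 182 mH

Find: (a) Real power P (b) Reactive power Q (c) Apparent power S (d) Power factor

Step 1 — Angular frequency: ω = 2π·f = 2π·1120 = 7037 rad/s.
Step 2 — Component impedances:
  Z1: Z = R = 1520 Ω
  Z2: Z = R = 3880 Ω
  Z3: Z = jωL = j·7037·0.0809 = 0 + j569.3 Ω
  Z4: Z = jωL = j·7037·0.182 = 0 + j1281 Ω
Step 3 — Ladder network (open output): work backward from the far end, alternating series and parallel combinations. Z_in = 2239 + j1507 Ω = 2699∠34.0° Ω.
Step 4 — Source phasor: V = 110∠-13.2° V = 107.1 - j25.12 V.
Step 5 — Current: I = V / Z = 0.02772 - j0.02988 A = 0.04076∠-47.2° A.
Step 6 — Complex power: S = V·I* = 3.719 + j2.504 VA.
Step 7 — Real power: P = Re(S) = 3.719 W.
Step 8 — Reactive power: Q = Im(S) = 2.504 VAR.
Step 9 — Apparent power: |S| = 4.483 VA.
Step 10 — Power factor: PF = P/|S| = 0.8295 (lagging).

(a) P = 3.719 W  (b) Q = 2.504 VAR  (c) S = 4.483 VA  (d) PF = 0.8295 (lagging)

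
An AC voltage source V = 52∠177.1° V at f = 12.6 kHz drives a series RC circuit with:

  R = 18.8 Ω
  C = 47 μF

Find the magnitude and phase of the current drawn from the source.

Step 1 — Angular frequency: ω = 2π·f = 2π·1.26e+04 = 7.917e+04 rad/s.
Step 2 — Component impedances:
  R: Z = R = 18.8 Ω
  C: Z = 1/(jωC) = -j/(ω·C) = 0 - j0.2688 Ω
Step 3 — Series combination: Z_total = R + C = 18.8 - j0.2688 Ω = 18.8∠-0.8° Ω.
Step 4 — Source phasor: V = 52∠177.1° V = -51.93 + j2.631 V.
Step 5 — Ohm's law: I = V / Z_total = (-51.93 + j2.631) / (18.8 - j0.2688) = -2.764 + j0.1004 A.
Step 6 — Convert to polar: |I| = 2.766 A, ∠I = 177.9°.

I = 2.766∠177.9° A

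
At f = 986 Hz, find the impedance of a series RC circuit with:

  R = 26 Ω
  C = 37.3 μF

Step 1 — Angular frequency: ω = 2π·f = 2π·986 = 6195 rad/s.
Step 2 — Component impedances:
  R: Z = R = 26 Ω
  C: Z = 1/(jωC) = -j/(ω·C) = 0 - j4.327 Ω
Step 3 — Series combination: Z_total = R + C = 26 - j4.327 Ω = 26.36∠-9.4° Ω.

Z = 26 - j4.327 Ω = 26.36∠-9.4° Ω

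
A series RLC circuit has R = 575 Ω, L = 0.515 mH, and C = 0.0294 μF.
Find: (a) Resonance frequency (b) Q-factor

Step 1 — Resonance condition Im(Z)=0 gives ω₀ = 1/√(LC).
Step 2 — ω₀ = 1/√(0.000515·2.94e-08) = 2.57e+05 rad/s.
Step 3 — f₀ = ω₀/(2π) = 4.09e+04 Hz.
Step 4 — Series Q: Q = ω₀L/R = 2.57e+05·0.000515/575 = 0.2302.

(a) f₀ = 4.09e+04 Hz  (b) Q = 0.2302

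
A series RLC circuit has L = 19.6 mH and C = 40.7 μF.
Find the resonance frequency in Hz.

Step 1 — Resonance condition Im(Z)=0 gives ω₀ = 1/√(LC).
Step 2 — ω₀ = 1/√(0.0196·4.07e-05) = 1120 rad/s.
Step 3 — f₀ = ω₀/(2π) = 178.2 Hz.

f₀ = 178.2 Hz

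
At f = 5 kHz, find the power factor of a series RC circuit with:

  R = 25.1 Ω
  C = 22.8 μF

Step 1 — Angular frequency: ω = 2π·f = 2π·5000 = 3.142e+04 rad/s.
Step 2 — Component impedances:
  R: Z = R = 25.1 Ω
  C: Z = 1/(jωC) = -j/(ω·C) = 0 - j1.396 Ω
Step 3 — Series combination: Z_total = R + C = 25.1 - j1.396 Ω = 25.14∠-3.2° Ω.
Step 4 — Power factor: PF = cos(φ) = Re(Z)/|Z| = 25.1/25.1388 = 0.9985.
Step 5 — Type: Im(Z) = -1.396 ⇒ leading (phase φ = -3.2°).

PF = 0.9985 (leading, φ = -3.2°)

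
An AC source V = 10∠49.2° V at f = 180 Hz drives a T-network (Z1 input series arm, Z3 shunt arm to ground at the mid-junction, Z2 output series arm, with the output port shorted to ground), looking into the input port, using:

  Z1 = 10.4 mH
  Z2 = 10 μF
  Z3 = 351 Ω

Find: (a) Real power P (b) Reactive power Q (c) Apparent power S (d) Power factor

Step 1 — Angular frequency: ω = 2π·f = 2π·180 = 1131 rad/s.
Step 2 — Component impedances:
  Z1: Z = jωL = j·1131·0.0104 = 0 + j11.76 Ω
  Z2: Z = 1/(jωC) = -j/(ω·C) = 0 - j88.42 Ω
  Z3: Z = R = 351 Ω
Step 3 — With the output port shorted to ground, the output series arm Z2 runs from the junction to ground; the shunt arm Z3 also runs from the junction to ground. They appear in parallel: Z3 || Z2 = 20.94 - j83.14 Ω.
Step 4 — Series with input arm Z1: Z_in = Z1 + (Z3 || Z2) = 20.94 - j71.38 Ω = 74.39∠-73.6° Ω.
Step 5 — Source phasor: V = 10∠49.2° V = 6.534 + j7.57 V.
Step 6 — Current: I = V / Z = -0.07291 + j0.1129 A = 0.1344∠122.8° A.
Step 7 — Complex power: S = V·I* = 0.3785 - j1.29 VA.
Step 8 — Real power: P = Re(S) = 0.3785 W.
Step 9 — Reactive power: Q = Im(S) = -1.29 VAR.
Step 10 — Apparent power: |S| = 1.344 VA.
Step 11 — Power factor: PF = P/|S| = 0.2815 (leading).

(a) P = 0.3785 W  (b) Q = -1.29 VAR  (c) S = 1.344 VA  (d) PF = 0.2815 (leading)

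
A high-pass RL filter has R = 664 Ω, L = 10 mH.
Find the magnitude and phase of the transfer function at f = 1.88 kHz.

Step 1 — Angular frequency: ω = 2π·1880 = 1.181e+04 rad/s.
Step 2 — Transfer function: H(jω) = jωL/(R + jωL).
Step 3 — Numerator jωL = j·118.1; denominator R + jωL = 664 + j118.1.
Step 4 — H = 0.03068 + j0.1724.
Step 5 — Magnitude: |H| = 0.1751 (-15.1 dB); phase: φ = 79.9°.

|H| = 0.1751 (-15.1 dB), φ = 79.9°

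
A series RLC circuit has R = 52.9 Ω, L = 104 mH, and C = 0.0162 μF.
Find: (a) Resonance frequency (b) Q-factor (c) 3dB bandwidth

Step 1 — Resonance: ω₀ = 1/√(LC) = 1/√(0.104·1.62e-08) = 2.436e+04 rad/s.
Step 2 — f₀ = ω₀/(2π) = 3877 Hz.
Step 3 — Series Q: Q = ω₀L/R = 2.436e+04·0.104/52.9 = 47.9.
Step 4 — Bandwidth: Δω = ω₀/Q = 508.7 rad/s; BW = Δω/(2π) = 80.95 Hz.

(a) f₀ = 3877 Hz  (b) Q = 47.9  (c) BW = 80.95 Hz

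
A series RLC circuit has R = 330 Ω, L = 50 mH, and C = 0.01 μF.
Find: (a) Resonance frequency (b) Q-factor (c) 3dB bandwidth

Step 1 — Resonance: ω₀ = 1/√(LC) = 1/√(0.05·1e-08) = 4.472e+04 rad/s.
Step 2 — f₀ = ω₀/(2π) = 7118 Hz.
Step 3 — Series Q: Q = ω₀L/R = 4.472e+04·0.05/330 = 6.776.
Step 4 — Bandwidth: Δω = ω₀/Q = 6600 rad/s; BW = Δω/(2π) = 1050 Hz.

(a) f₀ = 7118 Hz  (b) Q = 6.776  (c) BW = 1050 Hz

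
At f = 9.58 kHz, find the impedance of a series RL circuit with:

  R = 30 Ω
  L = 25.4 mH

Step 1 — Angular frequency: ω = 2π·f = 2π·9580 = 6.019e+04 rad/s.
Step 2 — Component impedances:
  R: Z = R = 30 Ω
  L: Z = jωL = j·6.019e+04·0.0254 = 0 + j1529 Ω
Step 3 — Series combination: Z_total = R + L = 30 + j1529 Ω = 1529∠88.9° Ω.

Z = 30 + j1529 Ω = 1529∠88.9° Ω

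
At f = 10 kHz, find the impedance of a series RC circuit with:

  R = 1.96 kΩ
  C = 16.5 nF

Step 1 — Angular frequency: ω = 2π·f = 2π·1e+04 = 6.283e+04 rad/s.
Step 2 — Component impedances:
  R: Z = R = 1960 Ω
  C: Z = 1/(jωC) = -j/(ω·C) = 0 - j964.6 Ω
Step 3 — Series combination: Z_total = R + C = 1960 - j964.6 Ω = 2184∠-26.2° Ω.

Z = 1960 - j964.6 Ω = 2184∠-26.2° Ω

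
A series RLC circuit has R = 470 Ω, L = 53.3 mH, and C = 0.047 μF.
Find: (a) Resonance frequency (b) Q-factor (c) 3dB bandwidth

Step 1 — Resonance: ω₀ = 1/√(LC) = 1/√(0.0533·4.7e-08) = 1.998e+04 rad/s.
Step 2 — f₀ = ω₀/(2π) = 3180 Hz.
Step 3 — Series Q: Q = ω₀L/R = 1.998e+04·0.0533/470 = 2.266.
Step 4 — Bandwidth: Δω = ω₀/Q = 8818 rad/s; BW = Δω/(2π) = 1403 Hz.

(a) f₀ = 3180 Hz  (b) Q = 2.266  (c) BW = 1403 Hz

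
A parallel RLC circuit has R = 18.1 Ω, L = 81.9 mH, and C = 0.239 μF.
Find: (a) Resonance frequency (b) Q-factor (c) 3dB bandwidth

Step 1 — Resonance: ω₀ = 1/√(LC) = 1/√(0.0819·2.39e-07) = 7148 rad/s.
Step 2 — f₀ = ω₀/(2π) = 1138 Hz.
Step 3 — Parallel Q: Q = R/(ω₀L) = 18.1/(7148·0.0819) = 0.03092.
Step 4 — Bandwidth: Δω = ω₀/Q = 2.312e+05 rad/s; BW = Δω/(2π) = 3.679e+04 Hz.

(a) f₀ = 1138 Hz  (b) Q = 0.03092  (c) BW = 3.679e+04 Hz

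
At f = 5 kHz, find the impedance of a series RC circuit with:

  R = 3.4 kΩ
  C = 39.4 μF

Step 1 — Angular frequency: ω = 2π·f = 2π·5000 = 3.142e+04 rad/s.
Step 2 — Component impedances:
  R: Z = R = 3400 Ω
  C: Z = 1/(jωC) = -j/(ω·C) = 0 - j0.8079 Ω
Step 3 — Series combination: Z_total = R + C = 3400 - j0.8079 Ω = 3400∠-0.0° Ω.

Z = 3400 - j0.8079 Ω = 3400∠-0.0° Ω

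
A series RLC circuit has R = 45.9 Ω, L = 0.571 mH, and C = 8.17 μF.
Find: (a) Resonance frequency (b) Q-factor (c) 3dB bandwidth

Step 1 — Resonance condition Im(Z)=0 gives ω₀ = 1/√(LC).
Step 2 — ω₀ = 1/√(0.000571·8.17e-06) = 1.464e+04 rad/s.
Step 3 — f₀ = ω₀/(2π) = 2330 Hz.
Step 4 — Series Q: Q = ω₀L/R = 1.464e+04·0.000571/45.9 = 0.1821.
Step 5 — 3dB bandwidth: Δω = ω₀/Q = 8.039e+04 rad/s; BW = Δω/(2π) = 1.279e+04 Hz.

(a) f₀ = 2330 Hz  (b) Q = 0.1821  (c) BW = 1.279e+04 Hz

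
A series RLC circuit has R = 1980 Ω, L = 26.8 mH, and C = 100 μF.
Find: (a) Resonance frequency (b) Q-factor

Step 1 — Resonance condition Im(Z)=0 gives ω₀ = 1/√(LC).
Step 2 — ω₀ = 1/√(0.0268·0.0001) = 610.8 rad/s.
Step 3 — f₀ = ω₀/(2π) = 97.22 Hz.
Step 4 — Series Q: Q = ω₀L/R = 610.8·0.0268/1980 = 0.008268.

(a) f₀ = 97.22 Hz  (b) Q = 0.008268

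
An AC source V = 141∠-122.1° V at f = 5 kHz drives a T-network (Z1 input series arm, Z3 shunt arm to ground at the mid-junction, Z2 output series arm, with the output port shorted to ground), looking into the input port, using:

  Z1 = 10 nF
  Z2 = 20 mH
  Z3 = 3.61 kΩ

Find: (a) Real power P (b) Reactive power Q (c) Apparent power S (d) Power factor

Step 1 — Angular frequency: ω = 2π·f = 2π·5000 = 3.142e+04 rad/s.
Step 2 — Component impedances:
  Z1: Z = 1/(jωC) = -j/(ω·C) = 0 - j3183 Ω
  Z2: Z = jωL = j·3.142e+04·0.02 = 0 + j628.3 Ω
  Z3: Z = R = 3610 Ω
Step 3 — With the output port shorted to ground, the output series arm Z2 runs from the junction to ground; the shunt arm Z3 also runs from the junction to ground. They appear in parallel: Z3 || Z2 = 106.1 + j609.8 Ω.
Step 4 — Series with input arm Z1: Z_in = Z1 + (Z3 || Z2) = 106.1 - j2573 Ω = 2575∠-87.6° Ω.
Step 5 — Source phasor: V = 141∠-122.1° V = -74.93 - j119.4 V.
Step 6 — Current: I = V / Z = 0.04514 - j0.03098 A = 0.05475∠-34.5° A.
Step 7 — Complex power: S = V·I* = 0.3181 - j7.713 VA.
Step 8 — Real power: P = Re(S) = 0.3181 W.
Step 9 — Reactive power: Q = Im(S) = -7.713 VAR.
Step 10 — Apparent power: |S| = 7.719 VA.
Step 11 — Power factor: PF = P/|S| = 0.04121 (leading).

(a) P = 0.3181 W  (b) Q = -7.713 VAR  (c) S = 7.719 VA  (d) PF = 0.04121 (leading)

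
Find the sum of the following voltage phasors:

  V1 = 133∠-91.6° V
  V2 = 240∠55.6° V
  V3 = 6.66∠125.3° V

Step 1 — Convert each phasor to rectangular form:
  V1 = 133·(cos(-91.6°) + j·sin(-91.6°)) = -3.714 - j132.9 V
  V2 = 240·(cos(55.6°) + j·sin(55.6°)) = 135.6 + j198 V
  V3 = 6.66·(cos(125.3°) + j·sin(125.3°)) = -3.849 + j5.435 V
Step 2 — Sum components: V_total = 128 + j70.51 V.
Step 3 — Convert to polar: |V_total| = 146.2 V, ∠V_total = 28.8°.

V_total = 146.2∠28.8° V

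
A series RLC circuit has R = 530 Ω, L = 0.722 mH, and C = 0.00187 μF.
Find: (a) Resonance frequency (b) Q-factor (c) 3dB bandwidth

Step 1 — Resonance: ω₀ = 1/√(LC) = 1/√(0.000722·1.87e-09) = 8.606e+05 rad/s.
Step 2 — f₀ = ω₀/(2π) = 1.37e+05 Hz.
Step 3 — Series Q: Q = ω₀L/R = 8.606e+05·0.000722/530 = 1.172.
Step 4 — Bandwidth: Δω = ω₀/Q = 7.341e+05 rad/s; BW = Δω/(2π) = 1.168e+05 Hz.

(a) f₀ = 1.37e+05 Hz  (b) Q = 1.172  (c) BW = 1.168e+05 Hz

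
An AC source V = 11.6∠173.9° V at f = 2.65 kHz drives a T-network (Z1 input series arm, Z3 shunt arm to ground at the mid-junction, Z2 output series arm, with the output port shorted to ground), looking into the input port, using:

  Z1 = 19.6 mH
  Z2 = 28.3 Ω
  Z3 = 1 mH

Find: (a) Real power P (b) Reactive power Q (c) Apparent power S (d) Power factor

Step 1 — Angular frequency: ω = 2π·f = 2π·2650 = 1.665e+04 rad/s.
Step 2 — Component impedances:
  Z1: Z = jωL = j·1.665e+04·0.0196 = 0 + j326.3 Ω
  Z2: Z = R = 28.3 Ω
  Z3: Z = jωL = j·1.665e+04·0.001 = 0 + j16.65 Ω
Step 3 — With the output port shorted to ground, the output series arm Z2 runs from the junction to ground; the shunt arm Z3 also runs from the junction to ground. They appear in parallel: Z3 || Z2 = 7.277 + j12.37 Ω.
Step 4 — Series with input arm Z1: Z_in = Z1 + (Z3 || Z2) = 7.277 + j338.7 Ω = 338.8∠88.8° Ω.
Step 5 — Source phasor: V = 11.6∠173.9° V = -11.53 + j1.233 V.
Step 6 — Current: I = V / Z = 0.002906 + j0.03412 A = 0.03424∠85.1° A.
Step 7 — Complex power: S = V·I* = 0.008531 + j0.3971 VA.
Step 8 — Real power: P = Re(S) = 0.008531 W.
Step 9 — Reactive power: Q = Im(S) = 0.3971 VAR.
Step 10 — Apparent power: |S| = 0.3972 VA.
Step 11 — Power factor: PF = P/|S| = 0.02148 (lagging).

(a) P = 0.008531 W  (b) Q = 0.3971 VAR  (c) S = 0.3972 VA  (d) PF = 0.02148 (lagging)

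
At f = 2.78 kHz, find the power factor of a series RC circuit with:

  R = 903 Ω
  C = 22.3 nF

Step 1 — Angular frequency: ω = 2π·f = 2π·2780 = 1.747e+04 rad/s.
Step 2 — Component impedances:
  R: Z = R = 903 Ω
  C: Z = 1/(jωC) = -j/(ω·C) = 0 - j2567 Ω
Step 3 — Series combination: Z_total = R + C = 903 - j2567 Ω = 2721∠-70.6° Ω.
Step 4 — Power factor: PF = cos(φ) = Re(Z)/|Z| = 903/2721.4 = 0.3318.
Step 5 — Type: Im(Z) = -2567 ⇒ leading (phase φ = -70.6°).

PF = 0.3318 (leading, φ = -70.6°)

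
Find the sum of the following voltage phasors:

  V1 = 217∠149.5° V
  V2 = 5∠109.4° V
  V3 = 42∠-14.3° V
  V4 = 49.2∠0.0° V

Step 1 — Convert each phasor to rectangular form:
  V1 = 217·(cos(149.5°) + j·sin(149.5°)) = -187 + j110.1 V
  V2 = 5·(cos(109.4°) + j·sin(109.4°)) = -1.661 + j4.716 V
  V3 = 42·(cos(-14.3°) + j·sin(-14.3°)) = 40.7 - j10.37 V
  V4 = 49.2·(cos(0.0°) + j·sin(0.0°)) = 49.2 V
Step 2 — Sum components: V_total = -98.74 + j104.5 V.
Step 3 — Convert to polar: |V_total| = 143.8 V, ∠V_total = 133.4°.

V_total = 143.8∠133.4° V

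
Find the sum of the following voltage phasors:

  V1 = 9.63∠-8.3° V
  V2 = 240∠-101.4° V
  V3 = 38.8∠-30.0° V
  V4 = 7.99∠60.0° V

Step 1 — Convert each phasor to rectangular form:
  V1 = 9.63·(cos(-8.3°) + j·sin(-8.3°)) = 9.529 - j1.39 V
  V2 = 240·(cos(-101.4°) + j·sin(-101.4°)) = -47.44 - j235.3 V
  V3 = 38.8·(cos(-30.0°) + j·sin(-30.0°)) = 33.6 - j19.4 V
  V4 = 7.99·(cos(60.0°) + j·sin(60.0°)) = 3.995 + j6.92 V
Step 2 — Sum components: V_total = -0.3118 - j249.1 V.
Step 3 — Convert to polar: |V_total| = 249.1 V, ∠V_total = -90.1°.

V_total = 249.1∠-90.1° V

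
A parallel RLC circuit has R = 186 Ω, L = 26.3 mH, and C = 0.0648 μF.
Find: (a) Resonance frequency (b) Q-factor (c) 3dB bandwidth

Step 1 — Resonance: ω₀ = 1/√(LC) = 1/√(0.0263·6.48e-08) = 2.422e+04 rad/s.
Step 2 — f₀ = ω₀/(2π) = 3855 Hz.
Step 3 — Parallel Q: Q = R/(ω₀L) = 186/(2.422e+04·0.0263) = 0.292.
Step 4 — Bandwidth: Δω = ω₀/Q = 8.297e+04 rad/s; BW = Δω/(2π) = 1.32e+04 Hz.

(a) f₀ = 3855 Hz  (b) Q = 0.292  (c) BW = 1.32e+04 Hz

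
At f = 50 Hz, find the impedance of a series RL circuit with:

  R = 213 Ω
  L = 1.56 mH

Step 1 — Angular frequency: ω = 2π·f = 2π·50 = 314.2 rad/s.
Step 2 — Component impedances:
  R: Z = R = 213 Ω
  L: Z = jωL = j·314.2·0.00156 = 0 + j0.4901 Ω
Step 3 — Series combination: Z_total = R + L = 213 + j0.4901 Ω = 213∠0.1° Ω.

Z = 213 + j0.4901 Ω = 213∠0.1° Ω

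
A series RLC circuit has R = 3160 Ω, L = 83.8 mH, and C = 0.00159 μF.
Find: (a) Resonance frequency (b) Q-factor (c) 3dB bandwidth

Step 1 — Resonance: ω₀ = 1/√(LC) = 1/√(0.0838·1.59e-09) = 8.663e+04 rad/s.
Step 2 — f₀ = ω₀/(2π) = 1.379e+04 Hz.
Step 3 — Series Q: Q = ω₀L/R = 8.663e+04·0.0838/3160 = 2.297.
Step 4 — Bandwidth: Δω = ω₀/Q = 3.771e+04 rad/s; BW = Δω/(2π) = 6002 Hz.

(a) f₀ = 1.379e+04 Hz  (b) Q = 2.297  (c) BW = 6002 Hz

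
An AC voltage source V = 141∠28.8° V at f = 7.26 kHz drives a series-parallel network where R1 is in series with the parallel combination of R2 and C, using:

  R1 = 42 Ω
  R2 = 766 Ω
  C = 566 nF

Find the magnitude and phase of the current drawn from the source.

Step 1 — Angular frequency: ω = 2π·f = 2π·7260 = 4.562e+04 rad/s.
Step 2 — Component impedances:
  R1: Z = R = 42 Ω
  R2: Z = R = 766 Ω
  C: Z = 1/(jωC) = -j/(ω·C) = 0 - j38.73 Ω
Step 3 — Parallel branch: R2 || C = 1/(1/R2 + 1/C) = 1.953 - j38.63 Ω.
Step 4 — Series with R1: Z_total = R1 + (R2 || C) = 43.95 - j38.63 Ω = 58.52∠-41.3° Ω.
Step 5 — Source phasor: V = 141∠28.8° V = 123.6 + j67.93 V.
Step 6 — Ohm's law: I = V / Z_total = (123.6 + j67.93) / (43.95 - j38.63) = 0.8196 + j2.266 A.
Step 7 — Convert to polar: |I| = 2.409 A, ∠I = 70.1°.

I = 2.409∠70.1° A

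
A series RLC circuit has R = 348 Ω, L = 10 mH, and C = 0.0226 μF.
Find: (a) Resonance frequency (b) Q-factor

Step 1 — Resonance condition Im(Z)=0 gives ω₀ = 1/√(LC).
Step 2 — ω₀ = 1/√(0.01·2.26e-08) = 6.652e+04 rad/s.
Step 3 — f₀ = ω₀/(2π) = 1.059e+04 Hz.
Step 4 — Series Q: Q = ω₀L/R = 6.652e+04·0.01/348 = 1.911.

(a) f₀ = 1.059e+04 Hz  (b) Q = 1.911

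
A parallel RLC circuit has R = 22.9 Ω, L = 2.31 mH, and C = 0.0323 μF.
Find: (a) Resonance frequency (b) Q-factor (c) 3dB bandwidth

Step 1 — Resonance: ω₀ = 1/√(LC) = 1/√(0.00231·3.23e-08) = 1.158e+05 rad/s.
Step 2 — f₀ = ω₀/(2π) = 1.843e+04 Hz.
Step 3 — Parallel Q: Q = R/(ω₀L) = 22.9/(1.158e+05·0.00231) = 0.08563.
Step 4 — Bandwidth: Δω = ω₀/Q = 1.352e+06 rad/s; BW = Δω/(2π) = 2.152e+05 Hz.

(a) f₀ = 1.843e+04 Hz  (b) Q = 0.08563  (c) BW = 2.152e+05 Hz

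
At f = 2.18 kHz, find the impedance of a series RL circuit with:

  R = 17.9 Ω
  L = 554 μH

Step 1 — Angular frequency: ω = 2π·f = 2π·2180 = 1.37e+04 rad/s.
Step 2 — Component impedances:
  R: Z = R = 17.9 Ω
  L: Z = jωL = j·1.37e+04·0.000554 = 0 + j7.588 Ω
Step 3 — Series combination: Z_total = R + L = 17.9 + j7.588 Ω = 19.44∠23.0° Ω.

Z = 17.9 + j7.588 Ω = 19.44∠23.0° Ω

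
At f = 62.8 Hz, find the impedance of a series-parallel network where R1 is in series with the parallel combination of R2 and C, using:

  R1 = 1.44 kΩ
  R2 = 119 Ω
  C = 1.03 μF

Step 1 — Angular frequency: ω = 2π·f = 2π·62.8 = 394.6 rad/s.
Step 2 — Component impedances:
  R1: Z = R = 1440 Ω
  R2: Z = R = 119 Ω
  C: Z = 1/(jωC) = -j/(ω·C) = 0 - j2460 Ω
Step 3 — Parallel branch: R2 || C = 1/(1/R2 + 1/C) = 118.7 - j5.742 Ω.
Step 4 — Series with R1: Z_total = R1 + (R2 || C) = 1559 - j5.742 Ω = 1559∠-0.2° Ω.

Z = 1559 - j5.742 Ω = 1559∠-0.2° Ω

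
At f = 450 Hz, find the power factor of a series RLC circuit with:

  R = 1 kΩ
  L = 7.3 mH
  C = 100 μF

Step 1 — Angular frequency: ω = 2π·f = 2π·450 = 2827 rad/s.
Step 2 — Component impedances:
  R: Z = R = 1000 Ω
  L: Z = jωL = j·2827·0.0073 = 0 + j20.64 Ω
  C: Z = 1/(jωC) = -j/(ω·C) = 0 - j3.537 Ω
Step 3 — Series combination: Z_total = R + L + C = 1000 + j17.1 Ω = 1000∠1.0° Ω.
Step 4 — Power factor: PF = cos(φ) = Re(Z)/|Z| = 1000/1000.1 = 0.9999.
Step 5 — Type: Im(Z) = 17.1 ⇒ lagging (phase φ = 1.0°).

PF = 0.9999 (lagging, φ = 1.0°)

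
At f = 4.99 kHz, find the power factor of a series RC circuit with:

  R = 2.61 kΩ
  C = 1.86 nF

Step 1 — Angular frequency: ω = 2π·f = 2π·4990 = 3.135e+04 rad/s.
Step 2 — Component impedances:
  R: Z = R = 2610 Ω
  C: Z = 1/(jωC) = -j/(ω·C) = 0 - j1.715e+04 Ω
Step 3 — Series combination: Z_total = R + C = 2610 - j1.715e+04 Ω = 1.735e+04∠-81.3° Ω.
Step 4 — Power factor: PF = cos(φ) = Re(Z)/|Z| = 2610/17345 = 0.1505.
Step 5 — Type: Im(Z) = -1.715e+04 ⇒ leading (phase φ = -81.3°).

PF = 0.1505 (leading, φ = -81.3°)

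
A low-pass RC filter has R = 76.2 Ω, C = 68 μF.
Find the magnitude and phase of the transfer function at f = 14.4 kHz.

Step 1 — Angular frequency: ω = 2π·1.44e+04 = 9.048e+04 rad/s.
Step 2 — Transfer function: H(jω) = 1/(1 + jωRC).
Step 3 — Denominator: 1 + jωRC = 1 + j·9.048e+04·76.2·6.8e-05 = 1 + j468.8.
Step 4 — H = 4.55e-06 - j0.002133.
Step 5 — Magnitude: |H| = 0.002133 (-53.4 dB); phase: φ = -89.9°.

|H| = 0.002133 (-53.4 dB), φ = -89.9°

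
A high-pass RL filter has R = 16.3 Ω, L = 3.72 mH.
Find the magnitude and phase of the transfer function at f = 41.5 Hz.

Step 1 — Angular frequency: ω = 2π·41.5 = 260.8 rad/s.
Step 2 — Transfer function: H(jω) = jωL/(R + jωL).
Step 3 — Numerator jωL = j·0.97; denominator R + jωL = 16.3 + j0.97.
Step 4 — H = 0.003529 + j0.0593.
Step 5 — Magnitude: |H| = 0.0594 (-24.5 dB); phase: φ = 86.6°.

|H| = 0.0594 (-24.5 dB), φ = 86.6°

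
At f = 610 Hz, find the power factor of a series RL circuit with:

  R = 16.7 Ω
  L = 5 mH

Step 1 — Angular frequency: ω = 2π·f = 2π·610 = 3833 rad/s.
Step 2 — Component impedances:
  R: Z = R = 16.7 Ω
  L: Z = jωL = j·3833·0.005 = 0 + j19.16 Ω
Step 3 — Series combination: Z_total = R + L = 16.7 + j19.16 Ω = 25.42∠48.9° Ω.
Step 4 — Power factor: PF = cos(φ) = Re(Z)/|Z| = 16.7/25.42 = 0.657.
Step 5 — Type: Im(Z) = 19.16 ⇒ lagging (phase φ = 48.9°).

PF = 0.657 (lagging, φ = 48.9°)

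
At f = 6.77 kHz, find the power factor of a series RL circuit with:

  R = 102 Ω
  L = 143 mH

Step 1 — Angular frequency: ω = 2π·f = 2π·6770 = 4.254e+04 rad/s.
Step 2 — Component impedances:
  R: Z = R = 102 Ω
  L: Z = jωL = j·4.254e+04·0.143 = 0 + j6083 Ω
Step 3 — Series combination: Z_total = R + L = 102 + j6083 Ω = 6084∠89.0° Ω.
Step 4 — Power factor: PF = cos(φ) = Re(Z)/|Z| = 102/6084 = 0.01677.
Step 5 — Type: Im(Z) = 6083 ⇒ lagging (phase φ = 89.0°).

PF = 0.01677 (lagging, φ = 89.0°)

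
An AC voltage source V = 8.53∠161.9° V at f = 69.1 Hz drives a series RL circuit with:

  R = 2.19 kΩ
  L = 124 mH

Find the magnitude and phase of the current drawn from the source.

Step 1 — Angular frequency: ω = 2π·f = 2π·69.1 = 434.2 rad/s.
Step 2 — Component impedances:
  R: Z = R = 2190 Ω
  L: Z = jωL = j·434.2·0.124 = 0 + j53.84 Ω
Step 3 — Series combination: Z_total = R + L = 2190 + j53.84 Ω = 2191∠1.4° Ω.
Step 4 — Source phasor: V = 8.53∠161.9° V = -8.108 + j2.65 V.
Step 5 — Ohm's law: I = V / Z_total = (-8.108 + j2.65) / (2190 + j53.84) = -0.00367 + j0.0013 A.
Step 6 — Convert to polar: |I| = 0.003894 A, ∠I = 160.5°.

I = 0.003894∠160.5° A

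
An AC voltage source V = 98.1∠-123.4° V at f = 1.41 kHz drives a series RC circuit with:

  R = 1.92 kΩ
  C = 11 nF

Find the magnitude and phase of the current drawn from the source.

Step 1 — Angular frequency: ω = 2π·f = 2π·1410 = 8859 rad/s.
Step 2 — Component impedances:
  R: Z = R = 1920 Ω
  C: Z = 1/(jωC) = -j/(ω·C) = 0 - j1.026e+04 Ω
Step 3 — Series combination: Z_total = R + C = 1920 - j1.026e+04 Ω = 1.044e+04∠-79.4° Ω.
Step 4 — Source phasor: V = 98.1∠-123.4° V = -54 - j81.9 V.
Step 5 — Ohm's law: I = V / Z_total = (-54 - j81.9) / (1920 - j1.026e+04) = 0.00676 - j0.006527 A.
Step 6 — Convert to polar: |I| = 0.009397 A, ∠I = -44.0°.

I = 0.009397∠-44.0° A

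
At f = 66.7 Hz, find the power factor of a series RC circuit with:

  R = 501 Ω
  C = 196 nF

Step 1 — Angular frequency: ω = 2π·f = 2π·66.7 = 419.1 rad/s.
Step 2 — Component impedances:
  R: Z = R = 501 Ω
  C: Z = 1/(jωC) = -j/(ω·C) = 0 - j1.217e+04 Ω
Step 3 — Series combination: Z_total = R + C = 501 - j1.217e+04 Ω = 1.218e+04∠-87.6° Ω.
Step 4 — Power factor: PF = cos(φ) = Re(Z)/|Z| = 501/12184 = 0.04112.
Step 5 — Type: Im(Z) = -1.217e+04 ⇒ leading (phase φ = -87.6°).

PF = 0.04112 (leading, φ = -87.6°)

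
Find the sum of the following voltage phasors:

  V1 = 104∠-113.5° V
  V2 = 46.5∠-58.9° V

Step 1 — Convert each phasor to rectangular form:
  V1 = 104·(cos(-113.5°) + j·sin(-113.5°)) = -41.47 - j95.37 V
  V2 = 46.5·(cos(-58.9°) + j·sin(-58.9°)) = 24.02 - j39.82 V
Step 2 — Sum components: V_total = -17.45 - j135.2 V.
Step 3 — Convert to polar: |V_total| = 136.3 V, ∠V_total = -97.4°.

V_total = 136.3∠-97.4° V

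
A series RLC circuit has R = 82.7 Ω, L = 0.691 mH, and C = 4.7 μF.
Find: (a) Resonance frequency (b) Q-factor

Step 1 — Resonance condition Im(Z)=0 gives ω₀ = 1/√(LC).
Step 2 — ω₀ = 1/√(0.000691·4.7e-06) = 1.755e+04 rad/s.
Step 3 — f₀ = ω₀/(2π) = 2793 Hz.
Step 4 — Series Q: Q = ω₀L/R = 1.755e+04·0.000691/82.7 = 0.1466.

(a) f₀ = 2793 Hz  (b) Q = 0.1466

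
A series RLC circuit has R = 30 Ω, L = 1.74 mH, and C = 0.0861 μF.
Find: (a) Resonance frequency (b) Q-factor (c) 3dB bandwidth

Step 1 — Resonance: ω₀ = 1/√(LC) = 1/√(0.00174·8.61e-08) = 8.17e+04 rad/s.
Step 2 — f₀ = ω₀/(2π) = 1.3e+04 Hz.
Step 3 — Series Q: Q = ω₀L/R = 8.17e+04·0.00174/30 = 4.739.
Step 4 — Bandwidth: Δω = ω₀/Q = 1.724e+04 rad/s; BW = Δω/(2π) = 2744 Hz.

(a) f₀ = 1.3e+04 Hz  (b) Q = 4.739  (c) BW = 2744 Hz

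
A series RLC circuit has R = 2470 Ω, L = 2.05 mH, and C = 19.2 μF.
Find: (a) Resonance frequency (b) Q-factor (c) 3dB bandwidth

Step 1 — Resonance condition Im(Z)=0 gives ω₀ = 1/√(LC).
Step 2 — ω₀ = 1/√(0.00205·1.92e-05) = 5040 rad/s.
Step 3 — f₀ = ω₀/(2π) = 802.2 Hz.
Step 4 — Series Q: Q = ω₀L/R = 5040·0.00205/2470 = 0.004183.
Step 5 — 3dB bandwidth: Δω = ω₀/Q = 1.205e+06 rad/s; BW = Δω/(2π) = 1.918e+05 Hz.

(a) f₀ = 802.2 Hz  (b) Q = 0.004183  (c) BW = 1.918e+05 Hz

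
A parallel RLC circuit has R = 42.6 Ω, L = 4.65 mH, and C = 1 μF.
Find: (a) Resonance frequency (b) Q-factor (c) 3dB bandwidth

Step 1 — Resonance: ω₀ = 1/√(LC) = 1/√(0.00465·1e-06) = 1.466e+04 rad/s.
Step 2 — f₀ = ω₀/(2π) = 2334 Hz.
Step 3 — Parallel Q: Q = R/(ω₀L) = 42.6/(1.466e+04·0.00465) = 0.6247.
Step 4 — Bandwidth: Δω = ω₀/Q = 2.347e+04 rad/s; BW = Δω/(2π) = 3736 Hz.

(a) f₀ = 2334 Hz  (b) Q = 0.6247  (c) BW = 3736 Hz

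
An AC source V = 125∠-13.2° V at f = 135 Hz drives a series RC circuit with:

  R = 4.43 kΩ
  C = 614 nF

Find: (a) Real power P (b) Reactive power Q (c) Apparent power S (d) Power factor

Step 1 — Angular frequency: ω = 2π·f = 2π·135 = 848.2 rad/s.
Step 2 — Component impedances:
  R: Z = R = 4430 Ω
  C: Z = 1/(jωC) = -j/(ω·C) = 0 - j1920 Ω
Step 3 — Series combination: Z_total = R + C = 4430 - j1920 Ω = 4828∠-23.4° Ω.
Step 4 — Source phasor: V = 125∠-13.2° V = 121.7 - j28.54 V.
Step 5 — Current: I = V / Z = 0.02548 + j0.004599 A = 0.02589∠10.2° A.
Step 6 — Complex power: S = V·I* = 2.969 - j1.287 VA.
Step 7 — Real power: P = Re(S) = 2.969 W.
Step 8 — Reactive power: Q = Im(S) = -1.287 VAR.
Step 9 — Apparent power: |S| = 3.236 VA.
Step 10 — Power factor: PF = P/|S| = 0.9175 (leading).

(a) P = 2.969 W  (b) Q = -1.287 VAR  (c) S = 3.236 VA  (d) PF = 0.9175 (leading)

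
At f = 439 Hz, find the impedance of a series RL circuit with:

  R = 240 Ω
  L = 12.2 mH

Step 1 — Angular frequency: ω = 2π·f = 2π·439 = 2758 rad/s.
Step 2 — Component impedances:
  R: Z = R = 240 Ω
  L: Z = jωL = j·2758·0.0122 = 0 + j33.65 Ω
Step 3 — Series combination: Z_total = R + L = 240 + j33.65 Ω = 242.3∠8.0° Ω.

Z = 240 + j33.65 Ω = 242.3∠8.0° Ω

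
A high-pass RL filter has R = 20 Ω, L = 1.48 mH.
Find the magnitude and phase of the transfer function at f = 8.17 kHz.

Step 1 — Angular frequency: ω = 2π·8170 = 5.133e+04 rad/s.
Step 2 — Transfer function: H(jω) = jωL/(R + jωL).
Step 3 — Numerator jωL = j·75.97; denominator R + jωL = 20 + j75.97.
Step 4 — H = 0.9352 + j0.2462.
Step 5 — Magnitude: |H| = 0.9671 (-0.3 dB); phase: φ = 14.7°.

|H| = 0.9671 (-0.3 dB), φ = 14.7°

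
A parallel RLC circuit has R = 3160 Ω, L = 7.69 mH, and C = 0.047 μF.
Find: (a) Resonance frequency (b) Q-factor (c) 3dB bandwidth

Step 1 — Resonance: ω₀ = 1/√(LC) = 1/√(0.00769·4.7e-08) = 5.26e+04 rad/s.
Step 2 — f₀ = ω₀/(2π) = 8372 Hz.
Step 3 — Parallel Q: Q = R/(ω₀L) = 3160/(5.26e+04·0.00769) = 7.812.
Step 4 — Bandwidth: Δω = ω₀/Q = 6733 rad/s; BW = Δω/(2π) = 1072 Hz.

(a) f₀ = 8372 Hz  (b) Q = 7.812  (c) BW = 1072 Hz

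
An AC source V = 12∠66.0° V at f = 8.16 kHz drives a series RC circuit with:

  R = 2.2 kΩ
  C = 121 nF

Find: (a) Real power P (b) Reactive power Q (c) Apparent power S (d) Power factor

Step 1 — Angular frequency: ω = 2π·f = 2π·8160 = 5.127e+04 rad/s.
Step 2 — Component impedances:
  R: Z = R = 2200 Ω
  C: Z = 1/(jωC) = -j/(ω·C) = 0 - j161.2 Ω
Step 3 — Series combination: Z_total = R + C = 2200 - j161.2 Ω = 2206∠-4.2° Ω.
Step 4 — Source phasor: V = 12∠66.0° V = 4.881 + j10.96 V.
Step 5 — Current: I = V / Z = 0.001844 + j0.005118 A = 0.00544∠70.2° A.
Step 6 — Complex power: S = V·I* = 0.06511 - j0.00477 VA.
Step 7 — Real power: P = Re(S) = 0.06511 W.
Step 8 — Reactive power: Q = Im(S) = -0.00477 VAR.
Step 9 — Apparent power: |S| = 0.06528 VA.
Step 10 — Power factor: PF = P/|S| = 0.9973 (leading).

(a) P = 0.06511 W  (b) Q = -0.00477 VAR  (c) S = 0.06528 VA  (d) PF = 0.9973 (leading)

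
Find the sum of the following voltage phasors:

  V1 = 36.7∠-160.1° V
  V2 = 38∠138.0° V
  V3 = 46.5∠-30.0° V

Step 1 — Convert each phasor to rectangular form:
  V1 = 36.7·(cos(-160.1°) + j·sin(-160.1°)) = -34.51 - j12.49 V
  V2 = 38·(cos(138.0°) + j·sin(138.0°)) = -28.24 + j25.43 V
  V3 = 46.5·(cos(-30.0°) + j·sin(-30.0°)) = 40.27 - j23.25 V
Step 2 — Sum components: V_total = -22.48 - j10.31 V.
Step 3 — Convert to polar: |V_total| = 24.73 V, ∠V_total = -155.3°.

V_total = 24.73∠-155.3° V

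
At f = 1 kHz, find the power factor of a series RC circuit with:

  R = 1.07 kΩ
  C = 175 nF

Step 1 — Angular frequency: ω = 2π·f = 2π·1000 = 6283 rad/s.
Step 2 — Component impedances:
  R: Z = R = 1070 Ω
  C: Z = 1/(jωC) = -j/(ω·C) = 0 - j909.5 Ω
Step 3 — Series combination: Z_total = R + C = 1070 - j909.5 Ω = 1404∠-40.4° Ω.
Step 4 — Power factor: PF = cos(φ) = Re(Z)/|Z| = 1070/1404.28 = 0.762.
Step 5 — Type: Im(Z) = -909.5 ⇒ leading (phase φ = -40.4°).

PF = 0.762 (leading, φ = -40.4°)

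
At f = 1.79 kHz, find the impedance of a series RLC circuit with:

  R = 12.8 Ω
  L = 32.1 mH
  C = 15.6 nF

Step 1 — Angular frequency: ω = 2π·f = 2π·1790 = 1.125e+04 rad/s.
Step 2 — Component impedances:
  R: Z = R = 12.8 Ω
  L: Z = jωL = j·1.125e+04·0.0321 = 0 + j361 Ω
  C: Z = 1/(jωC) = -j/(ω·C) = 0 - j5700 Ω
Step 3 — Series combination: Z_total = R + L + C = 12.8 - j5339 Ω = 5339∠-89.9° Ω.

Z = 12.8 - j5339 Ω = 5339∠-89.9° Ω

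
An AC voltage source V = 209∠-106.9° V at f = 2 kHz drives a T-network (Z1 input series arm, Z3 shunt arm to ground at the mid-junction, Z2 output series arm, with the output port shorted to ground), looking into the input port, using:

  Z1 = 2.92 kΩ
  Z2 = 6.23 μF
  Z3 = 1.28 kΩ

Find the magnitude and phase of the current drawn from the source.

Step 1 — Angular frequency: ω = 2π·f = 2π·2000 = 1.257e+04 rad/s.
Step 2 — Component impedances:
  Z1: Z = R = 2920 Ω
  Z2: Z = 1/(jωC) = -j/(ω·C) = 0 - j12.77 Ω
  Z3: Z = R = 1280 Ω
Step 3 — With the output port shorted to ground, the output series arm Z2 runs from the junction to ground; the shunt arm Z3 also runs from the junction to ground. They appear in parallel: Z3 || Z2 = 0.1275 - j12.77 Ω.
Step 4 — Series with input arm Z1: Z_in = Z1 + (Z3 || Z2) = 2920 - j12.77 Ω = 2920∠-0.3° Ω.
Step 5 — Source phasor: V = 209∠-106.9° V = -60.76 - j200 V.
Step 6 — Ohm's law: I = V / Z_total = (-60.76 - j200) / (2920 - j12.77) = -0.02051 - j0.06857 A.
Step 7 — Convert to polar: |I| = 0.07157 A, ∠I = -106.6°.

I = 0.07157∠-106.6° A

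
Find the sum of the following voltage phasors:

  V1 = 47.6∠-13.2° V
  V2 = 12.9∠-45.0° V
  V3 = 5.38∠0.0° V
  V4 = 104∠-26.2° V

Step 1 — Convert each phasor to rectangular form:
  V1 = 47.6·(cos(-13.2°) + j·sin(-13.2°)) = 46.34 - j10.87 V
  V2 = 12.9·(cos(-45.0°) + j·sin(-45.0°)) = 9.122 - j9.122 V
  V3 = 5.38·(cos(0.0°) + j·sin(0.0°)) = 5.38 V
  V4 = 104·(cos(-26.2°) + j·sin(-26.2°)) = 93.31 - j45.92 V
Step 2 — Sum components: V_total = 154.2 - j65.91 V.
Step 3 — Convert to polar: |V_total| = 167.7 V, ∠V_total = -23.1°.

V_total = 167.7∠-23.1° V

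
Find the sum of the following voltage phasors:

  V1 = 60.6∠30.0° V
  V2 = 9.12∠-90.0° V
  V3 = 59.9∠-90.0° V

Step 1 — Convert each phasor to rectangular form:
  V1 = 60.6·(cos(30.0°) + j·sin(30.0°)) = 52.48 + j30.3 V
  V2 = 9.12·(cos(-90.0°) + j·sin(-90.0°)) = 0 - j9.12 V
  V3 = 59.9·(cos(-90.0°) + j·sin(-90.0°)) = 0 - j59.9 V
Step 2 — Sum components: V_total = 52.48 - j38.72 V.
Step 3 — Convert to polar: |V_total| = 65.22 V, ∠V_total = -36.4°.

V_total = 65.22∠-36.4° V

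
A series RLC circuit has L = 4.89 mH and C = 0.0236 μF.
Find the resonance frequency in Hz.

Step 1 — Resonance condition Im(Z)=0 gives ω₀ = 1/√(LC).
Step 2 — ω₀ = 1/√(0.00489·2.36e-08) = 9.309e+04 rad/s.
Step 3 — f₀ = ω₀/(2π) = 1.482e+04 Hz.

f₀ = 1.482e+04 Hz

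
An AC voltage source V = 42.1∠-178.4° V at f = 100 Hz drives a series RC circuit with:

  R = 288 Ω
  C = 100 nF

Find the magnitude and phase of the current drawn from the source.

Step 1 — Angular frequency: ω = 2π·f = 2π·100 = 628.3 rad/s.
Step 2 — Component impedances:
  R: Z = R = 288 Ω
  C: Z = 1/(jωC) = -j/(ω·C) = 0 - j1.592e+04 Ω
Step 3 — Series combination: Z_total = R + C = 288 - j1.592e+04 Ω = 1.592e+04∠-89.0° Ω.
Step 4 — Source phasor: V = 42.1∠-178.4° V = -42.08 - j1.176 V.
Step 5 — Ohm's law: I = V / Z_total = (-42.08 - j1.176) / (288 - j1.592e+04) = 2.6e-05 - j0.002645 A.
Step 6 — Convert to polar: |I| = 0.002645 A, ∠I = -89.4°.

I = 0.002645∠-89.4° A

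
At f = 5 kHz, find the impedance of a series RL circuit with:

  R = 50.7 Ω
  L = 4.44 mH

Step 1 — Angular frequency: ω = 2π·f = 2π·5000 = 3.142e+04 rad/s.
Step 2 — Component impedances:
  R: Z = R = 50.7 Ω
  L: Z = jωL = j·3.142e+04·0.00444 = 0 + j139.5 Ω
Step 3 — Series combination: Z_total = R + L = 50.7 + j139.5 Ω = 148.4∠70.0° Ω.

Z = 50.7 + j139.5 Ω = 148.4∠70.0° Ω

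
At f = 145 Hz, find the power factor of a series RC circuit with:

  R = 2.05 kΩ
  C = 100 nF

Step 1 — Angular frequency: ω = 2π·f = 2π·145 = 911.1 rad/s.
Step 2 — Component impedances:
  R: Z = R = 2050 Ω
  C: Z = 1/(jωC) = -j/(ω·C) = 0 - j1.098e+04 Ω
Step 3 — Series combination: Z_total = R + C = 2050 - j1.098e+04 Ω = 1.117e+04∠-79.4° Ω.
Step 4 — Power factor: PF = cos(φ) = Re(Z)/|Z| = 2050/11166 = 0.1836.
Step 5 — Type: Im(Z) = -1.098e+04 ⇒ leading (phase φ = -79.4°).

PF = 0.1836 (leading, φ = -79.4°)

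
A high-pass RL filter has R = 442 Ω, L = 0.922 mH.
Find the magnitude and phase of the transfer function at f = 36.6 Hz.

Step 1 — Angular frequency: ω = 2π·36.6 = 230 rad/s.
Step 2 — Transfer function: H(jω) = jωL/(R + jωL).
Step 3 — Numerator jωL = j·0.212; denominator R + jωL = 442 + j0.212.
Step 4 — H = 2.301e-07 + j0.0004797.
Step 5 — Magnitude: |H| = 0.0004797 (-66.4 dB); phase: φ = 90.0°.

|H| = 0.0004797 (-66.4 dB), φ = 90.0°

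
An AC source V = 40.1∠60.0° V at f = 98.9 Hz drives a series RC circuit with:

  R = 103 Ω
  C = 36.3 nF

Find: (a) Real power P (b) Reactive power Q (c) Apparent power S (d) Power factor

Step 1 — Angular frequency: ω = 2π·f = 2π·98.9 = 621.4 rad/s.
Step 2 — Component impedances:
  R: Z = R = 103 Ω
  C: Z = 1/(jωC) = -j/(ω·C) = 0 - j4.433e+04 Ω
Step 3 — Series combination: Z_total = R + C = 103 - j4.433e+04 Ω = 4.433e+04∠-89.9° Ω.
Step 4 — Source phasor: V = 40.1∠60.0° V = 20.05 + j34.73 V.
Step 5 — Current: I = V / Z = -0.0007823 + j0.0004541 A = 0.0009045∠149.9° A.
Step 6 — Complex power: S = V·I* = 8.427e-05 - j0.03627 VA.
Step 7 — Real power: P = Re(S) = 8.427e-05 W.
Step 8 — Reactive power: Q = Im(S) = -0.03627 VAR.
Step 9 — Apparent power: |S| = 0.03627 VA.
Step 10 — Power factor: PF = P/|S| = 0.002323 (leading).

(a) P = 8.427e-05 W  (b) Q = -0.03627 VAR  (c) S = 0.03627 VA  (d) PF = 0.002323 (leading)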